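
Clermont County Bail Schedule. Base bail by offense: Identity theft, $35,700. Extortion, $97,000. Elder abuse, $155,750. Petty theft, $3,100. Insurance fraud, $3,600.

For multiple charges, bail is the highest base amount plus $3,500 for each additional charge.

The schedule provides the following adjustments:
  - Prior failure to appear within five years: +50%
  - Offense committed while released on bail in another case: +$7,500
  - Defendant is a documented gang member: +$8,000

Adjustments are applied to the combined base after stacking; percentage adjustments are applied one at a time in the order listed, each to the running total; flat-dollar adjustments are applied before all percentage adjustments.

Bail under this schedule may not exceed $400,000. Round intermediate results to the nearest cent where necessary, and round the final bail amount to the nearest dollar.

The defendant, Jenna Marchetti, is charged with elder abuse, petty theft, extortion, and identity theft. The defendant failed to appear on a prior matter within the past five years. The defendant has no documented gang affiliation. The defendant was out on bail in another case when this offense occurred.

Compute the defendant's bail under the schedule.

Base amounts from the schedule: elder abuse $155,750; petty theft $3,100; extortion $97,000; identity theft $35,700.
Stacking rule: highest base plus $3,500 per additional charge. Highest is elder abuse at $155,750; 3 additional charges → +$10,500. Combined base = $166,250.
Offense committed while released on bail in another case (+$7,500 flat): $166,250 + $7,500 = $173,750.
Prior failure to appear within five years (+50%): $173,750 × 1.5 = $260,625.
$260,625 is within the $400,000 maximum.

$260,625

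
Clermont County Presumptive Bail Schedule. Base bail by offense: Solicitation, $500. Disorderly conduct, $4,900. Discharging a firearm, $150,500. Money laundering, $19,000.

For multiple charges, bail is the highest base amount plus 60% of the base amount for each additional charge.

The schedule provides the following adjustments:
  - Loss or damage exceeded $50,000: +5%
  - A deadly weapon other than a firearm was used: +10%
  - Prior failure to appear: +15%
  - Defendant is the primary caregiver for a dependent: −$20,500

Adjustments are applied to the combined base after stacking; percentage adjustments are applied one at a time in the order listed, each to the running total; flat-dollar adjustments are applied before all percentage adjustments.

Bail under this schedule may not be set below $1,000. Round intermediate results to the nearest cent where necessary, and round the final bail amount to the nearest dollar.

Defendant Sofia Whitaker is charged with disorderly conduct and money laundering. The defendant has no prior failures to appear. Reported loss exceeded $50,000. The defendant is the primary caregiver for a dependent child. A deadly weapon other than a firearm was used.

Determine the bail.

Base amounts from the schedule: disorderly conduct $4,900; money laundering $19,000.
Stacking rule: highest base plus 60% of each additional charge. Highest is money laundering at $19,000. Additional: $4,900 × 60% = $2,940. Combined base = $19,000 + $2,940 = $21,940.
Defendant is the primary caregiver for a dependent (−$20,500 flat): $21,940 − $20,500 = $1,440.
Loss or damage exceeded $50,000 (+5%): $1,440 × 1.05 = $1,512.
A deadly weapon other than a firearm was used (+10%): $1,512 × 1.1 = $1,663.20.
$1,663.20 is at or above the $1,000 minimum.
Rounded to the nearest dollar: $1,663.

$1,663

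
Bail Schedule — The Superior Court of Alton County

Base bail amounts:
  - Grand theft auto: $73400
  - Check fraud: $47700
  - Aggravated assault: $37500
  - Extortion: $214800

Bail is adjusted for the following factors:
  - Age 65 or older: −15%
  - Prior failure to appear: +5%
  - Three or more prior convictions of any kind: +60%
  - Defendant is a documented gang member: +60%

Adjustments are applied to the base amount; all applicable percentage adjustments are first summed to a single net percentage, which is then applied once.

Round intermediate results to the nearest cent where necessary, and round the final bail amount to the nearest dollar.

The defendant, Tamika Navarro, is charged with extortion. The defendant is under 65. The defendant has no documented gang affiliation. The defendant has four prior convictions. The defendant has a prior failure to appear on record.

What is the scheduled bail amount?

$354420

Base amounts from the schedule: extortion $214800.
Single charge. Combined base = $214800.
Net percentage adjustment: +5% +60% = +65%. $214800 × 1.65 = $354420.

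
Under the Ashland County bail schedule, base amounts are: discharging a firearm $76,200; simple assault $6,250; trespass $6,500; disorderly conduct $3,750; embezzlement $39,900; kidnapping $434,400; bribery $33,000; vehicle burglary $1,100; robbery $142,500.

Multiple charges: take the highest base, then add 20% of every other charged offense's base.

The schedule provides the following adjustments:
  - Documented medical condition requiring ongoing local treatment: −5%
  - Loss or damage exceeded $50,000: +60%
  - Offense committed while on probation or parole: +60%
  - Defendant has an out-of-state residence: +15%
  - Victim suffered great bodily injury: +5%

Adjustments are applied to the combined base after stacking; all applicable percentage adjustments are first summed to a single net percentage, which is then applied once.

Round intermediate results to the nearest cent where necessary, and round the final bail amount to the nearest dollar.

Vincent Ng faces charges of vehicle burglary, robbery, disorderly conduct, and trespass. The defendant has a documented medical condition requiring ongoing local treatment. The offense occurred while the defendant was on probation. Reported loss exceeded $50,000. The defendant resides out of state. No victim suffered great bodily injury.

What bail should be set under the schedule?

Base amounts from the schedule: vehicle burglary $1,100; robbery $142,500; disorderly conduct $3,750; trespass $6,500.
Stacking rule: highest base plus 20% of each additional charge. Highest is robbery at $142,500. Additional: $1,100 × 20% = $220; $3,750 × 20% = $750; $6,500 × 20% = $1,300. Combined base = $142,500 + $2,270 = $144,770.
Net percentage adjustment: −5% +60% +60% +15% = +130%. $144,770 × 2.3 = $332,971.

$332,971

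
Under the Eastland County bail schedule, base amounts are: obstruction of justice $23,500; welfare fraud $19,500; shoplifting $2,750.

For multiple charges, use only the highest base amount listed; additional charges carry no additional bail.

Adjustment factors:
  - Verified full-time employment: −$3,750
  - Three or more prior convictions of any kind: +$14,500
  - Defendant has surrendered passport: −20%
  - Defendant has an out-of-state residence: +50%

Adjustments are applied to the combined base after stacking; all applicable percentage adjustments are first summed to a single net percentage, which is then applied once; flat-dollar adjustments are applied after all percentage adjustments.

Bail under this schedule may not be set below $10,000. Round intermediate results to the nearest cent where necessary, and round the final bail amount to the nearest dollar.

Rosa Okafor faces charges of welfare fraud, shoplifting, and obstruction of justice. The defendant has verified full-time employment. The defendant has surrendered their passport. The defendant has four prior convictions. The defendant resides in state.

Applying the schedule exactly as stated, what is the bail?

$29,550

Base amounts from the schedule: welfare fraud $19,500; shoplifting $2,750; obstruction of justice $23,500.
Stacking rule: use the highest base only. Highest is obstruction of justice at $23,500. Combined base = $23,500.
Defendant has surrendered passport (−20%): $23,500 × 0.8 = $18,800.
Verified full-time employment (−$3,750 flat): $18,800 − $3,750 = $15,050.
Three or more prior convictions of any kind (+$14,500 flat): $15,050 + $14,500 = $29,550.
$29,550 is at or above the $10,000 minimum.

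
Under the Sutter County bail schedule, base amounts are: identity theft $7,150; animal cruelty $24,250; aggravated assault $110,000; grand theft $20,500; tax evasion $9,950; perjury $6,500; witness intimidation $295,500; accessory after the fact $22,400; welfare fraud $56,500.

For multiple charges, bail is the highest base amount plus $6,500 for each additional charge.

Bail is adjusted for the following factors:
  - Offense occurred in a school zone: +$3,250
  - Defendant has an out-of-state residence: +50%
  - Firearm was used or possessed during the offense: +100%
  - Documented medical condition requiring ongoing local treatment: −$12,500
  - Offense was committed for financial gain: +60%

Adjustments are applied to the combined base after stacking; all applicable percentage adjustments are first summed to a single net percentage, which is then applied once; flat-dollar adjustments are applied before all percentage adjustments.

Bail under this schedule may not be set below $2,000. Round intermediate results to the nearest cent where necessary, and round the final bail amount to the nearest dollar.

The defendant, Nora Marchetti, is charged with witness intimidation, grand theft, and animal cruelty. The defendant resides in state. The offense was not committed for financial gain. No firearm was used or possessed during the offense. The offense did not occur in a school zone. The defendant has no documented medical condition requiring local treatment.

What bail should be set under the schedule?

$308,500

Base amounts from the schedule: witness intimidation $295,500; grand theft $20,500; animal cruelty $24,250.
Stacking rule: highest base plus $6,500 per additional charge. Highest is witness intimidation at $295,500; 2 additional charges → +$13,000. Combined base = $308,500.
No adjustment factors apply to this defendant.
$308,500 is at or above the $2,000 minimum.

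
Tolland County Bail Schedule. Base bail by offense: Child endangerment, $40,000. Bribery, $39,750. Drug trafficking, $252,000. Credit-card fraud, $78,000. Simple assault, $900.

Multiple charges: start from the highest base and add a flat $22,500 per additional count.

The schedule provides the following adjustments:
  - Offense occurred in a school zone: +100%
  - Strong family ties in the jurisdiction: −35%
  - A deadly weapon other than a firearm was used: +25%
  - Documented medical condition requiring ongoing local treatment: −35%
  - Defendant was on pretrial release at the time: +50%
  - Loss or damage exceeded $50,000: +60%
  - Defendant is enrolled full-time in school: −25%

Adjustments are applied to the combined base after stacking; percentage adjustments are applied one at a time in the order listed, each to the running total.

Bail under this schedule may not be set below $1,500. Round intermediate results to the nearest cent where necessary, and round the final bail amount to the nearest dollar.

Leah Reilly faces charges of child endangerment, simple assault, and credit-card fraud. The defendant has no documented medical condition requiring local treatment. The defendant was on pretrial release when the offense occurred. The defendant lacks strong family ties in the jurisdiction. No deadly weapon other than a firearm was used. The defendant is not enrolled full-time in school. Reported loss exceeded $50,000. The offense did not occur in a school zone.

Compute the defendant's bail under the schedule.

$295,200

Base amounts from the schedule: child endangerment $40,000; simple assault $900; credit-card fraud $78,000.
Stacking rule: highest base plus $22,500 per additional charge. Highest is credit-card fraud at $78,000; 2 additional charges → +$45,000. Combined base = $123,000.
Defendant was on pretrial release at the time (+50%): $123,000 × 1.5 = $184,500.
Loss or damage exceeded $50,000 (+60%): $184,500 × 1.6 = $295,200.
$295,200 is at or above the $1,500 minimum.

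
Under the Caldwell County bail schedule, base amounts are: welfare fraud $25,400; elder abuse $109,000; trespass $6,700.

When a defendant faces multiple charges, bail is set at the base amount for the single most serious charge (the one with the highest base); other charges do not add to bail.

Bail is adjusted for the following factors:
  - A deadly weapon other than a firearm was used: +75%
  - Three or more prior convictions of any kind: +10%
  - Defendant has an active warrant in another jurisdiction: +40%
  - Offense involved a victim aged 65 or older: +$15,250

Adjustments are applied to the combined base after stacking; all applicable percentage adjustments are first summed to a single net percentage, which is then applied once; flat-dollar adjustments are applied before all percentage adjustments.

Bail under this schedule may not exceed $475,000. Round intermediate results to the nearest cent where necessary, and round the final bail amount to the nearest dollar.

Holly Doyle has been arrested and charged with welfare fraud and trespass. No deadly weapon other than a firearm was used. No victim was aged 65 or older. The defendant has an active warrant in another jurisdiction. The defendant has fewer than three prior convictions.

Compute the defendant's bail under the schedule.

$35,560

Base amounts from the schedule: welfare fraud $25,400; trespass $6,700.
Stacking rule: use the highest base only. Highest is welfare fraud at $25,400. Combined base = $25,400.
Defendant has an active warrant in another jurisdiction (+40%): $25,400 × 1.4 = $35,560.
$35,560 is within the $475,000 maximum.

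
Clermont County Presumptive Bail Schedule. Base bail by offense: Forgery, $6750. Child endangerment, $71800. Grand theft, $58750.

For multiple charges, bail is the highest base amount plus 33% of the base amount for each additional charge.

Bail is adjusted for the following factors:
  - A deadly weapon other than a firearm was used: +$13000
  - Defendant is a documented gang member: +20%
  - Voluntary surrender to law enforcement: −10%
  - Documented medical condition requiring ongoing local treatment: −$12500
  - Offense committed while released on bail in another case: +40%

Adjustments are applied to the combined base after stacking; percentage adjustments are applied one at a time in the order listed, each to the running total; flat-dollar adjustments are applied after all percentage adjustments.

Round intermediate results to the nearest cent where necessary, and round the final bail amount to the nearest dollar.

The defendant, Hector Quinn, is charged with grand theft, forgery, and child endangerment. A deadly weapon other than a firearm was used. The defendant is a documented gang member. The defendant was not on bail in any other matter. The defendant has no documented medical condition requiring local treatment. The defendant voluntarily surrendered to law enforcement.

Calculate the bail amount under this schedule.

$113888

Base amounts from the schedule: grand theft $58750; forgery $6750; child endangerment $71800.
Stacking rule: highest base plus 33% of each additional charge. Highest is child endangerment at $71800. Additional: $58750 × 33% = $19387.50; $6750 × 33% = $2227.50. Combined base = $71800 + $21615 = $93415.
Defendant is a documented gang member (+20%): $93415 × 1.2 = $112098.
Voluntary surrender to law enforcement (−10%): $112098 × 0.9 = $100888.20.
A deadly weapon other than a firearm was used (+$13000 flat): $100888.20 + $13000 = $113888.20.
Rounded to the nearest dollar: $113888.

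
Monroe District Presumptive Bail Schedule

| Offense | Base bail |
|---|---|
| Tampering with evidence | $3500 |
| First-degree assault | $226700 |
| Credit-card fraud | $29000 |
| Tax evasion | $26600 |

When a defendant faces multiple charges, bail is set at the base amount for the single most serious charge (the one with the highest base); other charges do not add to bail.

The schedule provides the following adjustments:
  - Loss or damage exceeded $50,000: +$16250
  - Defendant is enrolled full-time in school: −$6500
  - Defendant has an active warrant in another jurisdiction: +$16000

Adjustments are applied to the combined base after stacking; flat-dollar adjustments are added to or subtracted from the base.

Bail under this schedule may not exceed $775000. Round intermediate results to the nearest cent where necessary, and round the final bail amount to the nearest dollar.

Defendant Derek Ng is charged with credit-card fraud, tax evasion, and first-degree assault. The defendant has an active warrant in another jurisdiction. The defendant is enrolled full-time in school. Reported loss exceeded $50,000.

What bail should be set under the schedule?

Base amounts from the schedule: credit-card fraud $29000; tax evasion $26600; first-degree assault $226700.
Stacking rule: use the highest base only. Highest is first-degree assault at $226700. Combined base = $226700.
Loss or damage exceeded $50,000 (+$16250 flat): $226700 + $16250 = $242950.
Defendant is enrolled full-time in school (−$6500 flat): $242950 − $6500 = $236450.
Defendant has an active warrant in another jurisdiction (+$16000 flat): $236450 + $16000 = $252450.
$252450 is within the $775000 maximum.

$252450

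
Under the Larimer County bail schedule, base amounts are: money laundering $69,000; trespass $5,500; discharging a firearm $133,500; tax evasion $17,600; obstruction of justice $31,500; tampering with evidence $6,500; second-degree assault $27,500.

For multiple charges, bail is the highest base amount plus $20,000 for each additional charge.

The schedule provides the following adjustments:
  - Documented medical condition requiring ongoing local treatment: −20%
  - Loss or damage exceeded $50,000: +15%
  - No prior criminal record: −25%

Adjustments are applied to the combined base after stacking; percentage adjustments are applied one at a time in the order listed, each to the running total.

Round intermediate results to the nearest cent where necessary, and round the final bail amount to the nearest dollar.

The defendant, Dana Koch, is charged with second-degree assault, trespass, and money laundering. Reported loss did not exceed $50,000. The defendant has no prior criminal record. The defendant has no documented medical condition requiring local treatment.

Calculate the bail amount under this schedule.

Base amounts from the schedule: second-degree assault $27,500; trespass $5,500; money laundering $69,000.
Stacking rule: highest base plus $20,000 per additional charge. Highest is money laundering at $69,000; 2 additional charges → +$40,000. Combined base = $109,000.
No prior criminal record (−25%): $109,000 × 0.75 = $81,750.

$81,750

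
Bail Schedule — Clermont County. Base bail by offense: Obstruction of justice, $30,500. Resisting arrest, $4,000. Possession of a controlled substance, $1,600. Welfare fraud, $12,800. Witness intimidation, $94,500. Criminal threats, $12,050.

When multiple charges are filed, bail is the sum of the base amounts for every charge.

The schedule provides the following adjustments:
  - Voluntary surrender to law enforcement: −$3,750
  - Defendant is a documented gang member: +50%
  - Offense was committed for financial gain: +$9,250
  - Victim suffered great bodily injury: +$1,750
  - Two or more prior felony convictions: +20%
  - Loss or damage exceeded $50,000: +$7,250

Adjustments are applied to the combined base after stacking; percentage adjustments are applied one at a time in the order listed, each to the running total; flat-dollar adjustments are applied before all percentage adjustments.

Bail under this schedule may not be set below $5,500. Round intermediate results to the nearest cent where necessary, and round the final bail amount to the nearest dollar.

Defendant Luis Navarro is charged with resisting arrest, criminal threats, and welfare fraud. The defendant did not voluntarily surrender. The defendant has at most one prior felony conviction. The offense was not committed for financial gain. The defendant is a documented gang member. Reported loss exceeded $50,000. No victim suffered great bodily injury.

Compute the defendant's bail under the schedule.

Base amounts from the schedule: resisting arrest $4,000; criminal threats $12,050; welfare fraud $12,800.
Stacking rule: sum of all bases. $4,000 + $12,050 + $12,800 = $28,850.
Loss or damage exceeded $50,000 (+$7,250 flat): $28,850 + $7,250 = $36,100.
Defendant is a documented gang member (+50%): $36,100 × 1.5 = $54,150.
$54,150 is at or above the $5,500 minimum.

$54,150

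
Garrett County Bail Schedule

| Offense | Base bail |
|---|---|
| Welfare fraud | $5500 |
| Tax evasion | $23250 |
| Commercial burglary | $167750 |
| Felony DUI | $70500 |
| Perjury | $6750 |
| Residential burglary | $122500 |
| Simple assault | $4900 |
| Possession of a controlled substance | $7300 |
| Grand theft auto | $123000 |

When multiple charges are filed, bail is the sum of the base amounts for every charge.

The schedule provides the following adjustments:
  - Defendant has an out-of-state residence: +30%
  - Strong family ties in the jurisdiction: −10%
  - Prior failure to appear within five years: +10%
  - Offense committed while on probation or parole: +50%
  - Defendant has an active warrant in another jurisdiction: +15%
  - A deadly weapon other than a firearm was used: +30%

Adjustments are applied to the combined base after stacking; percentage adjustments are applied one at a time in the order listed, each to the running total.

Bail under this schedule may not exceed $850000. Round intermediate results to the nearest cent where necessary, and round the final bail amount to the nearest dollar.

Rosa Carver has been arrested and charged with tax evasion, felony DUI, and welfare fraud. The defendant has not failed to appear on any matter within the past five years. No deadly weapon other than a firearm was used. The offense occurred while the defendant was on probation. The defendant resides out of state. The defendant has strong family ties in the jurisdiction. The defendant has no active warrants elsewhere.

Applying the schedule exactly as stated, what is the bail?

Base amounts from the schedule: tax evasion $23250; felony DUI $70500; welfare fraud $5500.
Stacking rule: sum of all bases. $23250 + $70500 + $5500 = $99250.
Defendant has an out-of-state residence (+30%): $99250 × 1.3 = $129025.
Strong family ties in the jurisdiction (−10%): $129025 × 0.9 = $116122.50.
Offense committed while on probation or parole (+50%): $116122.50 × 1.5 = $174183.75.
$174183.75 is within the $850000 maximum.
Rounded to the nearest dollar: $174184.

$174184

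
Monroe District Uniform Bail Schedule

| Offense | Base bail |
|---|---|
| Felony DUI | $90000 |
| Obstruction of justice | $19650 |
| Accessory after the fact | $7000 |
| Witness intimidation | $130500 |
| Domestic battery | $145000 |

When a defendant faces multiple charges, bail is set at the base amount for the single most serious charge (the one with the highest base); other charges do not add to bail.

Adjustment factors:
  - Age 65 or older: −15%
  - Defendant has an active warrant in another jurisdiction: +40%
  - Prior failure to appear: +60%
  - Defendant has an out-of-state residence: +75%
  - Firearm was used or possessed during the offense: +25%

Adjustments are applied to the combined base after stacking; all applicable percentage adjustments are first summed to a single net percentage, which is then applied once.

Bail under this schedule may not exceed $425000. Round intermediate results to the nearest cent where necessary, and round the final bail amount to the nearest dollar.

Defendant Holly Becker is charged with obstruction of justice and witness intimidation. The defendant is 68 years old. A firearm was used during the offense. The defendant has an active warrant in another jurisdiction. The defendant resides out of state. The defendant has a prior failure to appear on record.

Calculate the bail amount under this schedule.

Base amounts from the schedule: obstruction of justice $19650; witness intimidation $130500.
Stacking rule: use the highest base only. Highest is witness intimidation at $130500. Combined base = $130500.
Net percentage adjustment: −15% +40% +60% +75% +25% = +185%. $130500 × 2.85 = $371925.
$371925 is within the $425000 maximum.

$371925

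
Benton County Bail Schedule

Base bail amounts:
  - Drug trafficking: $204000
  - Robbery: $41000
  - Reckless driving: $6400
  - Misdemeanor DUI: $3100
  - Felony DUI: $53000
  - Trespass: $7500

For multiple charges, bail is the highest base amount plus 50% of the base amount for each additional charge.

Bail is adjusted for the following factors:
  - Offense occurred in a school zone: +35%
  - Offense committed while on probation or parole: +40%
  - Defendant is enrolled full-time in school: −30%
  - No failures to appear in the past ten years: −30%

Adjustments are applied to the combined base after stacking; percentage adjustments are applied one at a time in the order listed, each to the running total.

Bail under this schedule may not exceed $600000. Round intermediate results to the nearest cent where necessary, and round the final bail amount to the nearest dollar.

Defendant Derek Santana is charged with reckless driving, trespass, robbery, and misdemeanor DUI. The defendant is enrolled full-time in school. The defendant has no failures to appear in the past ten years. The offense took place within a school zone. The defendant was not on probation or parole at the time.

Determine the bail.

Base amounts from the schedule: reckless driving $6400; trespass $7500; robbery $41000; misdemeanor DUI $3100.
Stacking rule: highest base plus 50% of each additional charge. Highest is robbery at $41000. Additional: $6400 × 50% = $3200; $7500 × 50% = $3750; $3100 × 50% = $1550. Combined base = $41000 + $8500 = $49500.
Offense occurred in a school zone (+35%): $49500 × 1.35 = $66825.
Defendant is enrolled full-time in school (−30%): $66825 × 0.7 = $46777.50.
No failures to appear in the past ten years (−30%): $46777.50 × 0.7 = $32744.25.
$32744.25 is within the $600000 maximum.
Rounded to the nearest dollar: $32744.

$32744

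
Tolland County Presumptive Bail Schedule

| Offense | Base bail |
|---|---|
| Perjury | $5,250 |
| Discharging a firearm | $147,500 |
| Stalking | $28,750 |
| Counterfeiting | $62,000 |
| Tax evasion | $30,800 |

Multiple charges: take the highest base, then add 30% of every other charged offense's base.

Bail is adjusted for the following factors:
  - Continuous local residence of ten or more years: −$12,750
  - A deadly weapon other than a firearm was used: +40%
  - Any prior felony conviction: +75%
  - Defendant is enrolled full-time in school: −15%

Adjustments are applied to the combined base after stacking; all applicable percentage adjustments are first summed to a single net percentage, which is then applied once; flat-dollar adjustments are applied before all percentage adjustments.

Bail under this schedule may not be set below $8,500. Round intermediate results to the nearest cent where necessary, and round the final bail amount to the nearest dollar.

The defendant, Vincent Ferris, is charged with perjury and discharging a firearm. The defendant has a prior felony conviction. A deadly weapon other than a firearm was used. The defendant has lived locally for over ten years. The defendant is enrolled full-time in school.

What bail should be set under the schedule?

$272,650

Base amounts from the schedule: perjury $5,250; discharging a firearm $147,500.
Stacking rule: highest base plus 30% of each additional charge. Highest is discharging a firearm at $147,500. Additional: $5,250 × 30% = $1,575. Combined base = $147,500 + $1,575 = $149,075.
Continuous local residence of ten or more years (−$12,750 flat): $149,075 − $12,750 = $136,325.
Net percentage adjustment: +40% +75% −15% = +100%. $136,325 × 2 = $272,650.
$272,650 is at or above the $8,500 minimum.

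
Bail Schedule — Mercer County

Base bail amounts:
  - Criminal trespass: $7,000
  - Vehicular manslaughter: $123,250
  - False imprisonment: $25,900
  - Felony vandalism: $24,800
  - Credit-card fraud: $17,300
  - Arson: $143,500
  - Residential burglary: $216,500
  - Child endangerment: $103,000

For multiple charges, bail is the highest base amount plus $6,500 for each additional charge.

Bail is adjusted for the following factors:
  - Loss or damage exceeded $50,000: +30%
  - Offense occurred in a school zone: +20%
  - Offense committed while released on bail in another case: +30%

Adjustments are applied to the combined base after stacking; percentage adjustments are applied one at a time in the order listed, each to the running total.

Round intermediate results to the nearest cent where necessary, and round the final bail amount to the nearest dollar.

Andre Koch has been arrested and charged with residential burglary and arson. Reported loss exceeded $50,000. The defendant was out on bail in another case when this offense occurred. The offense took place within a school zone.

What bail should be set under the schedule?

Base amounts from the schedule: residential burglary $216,500; arson $143,500.
Stacking rule: highest base plus $6,500 per additional charge. Highest is residential burglary at $216,500; 1 additional charge → +$6,500. Combined base = $223,000.
Loss or damage exceeded $50,000 (+30%): $223,000 × 1.3 = $289,900.
Offense occurred in a school zone (+20%): $289,900 × 1.2 = $347,880.
Offense committed while released on bail in another case (+30%): $347,880 × 1.3 = $452,244.

$452,244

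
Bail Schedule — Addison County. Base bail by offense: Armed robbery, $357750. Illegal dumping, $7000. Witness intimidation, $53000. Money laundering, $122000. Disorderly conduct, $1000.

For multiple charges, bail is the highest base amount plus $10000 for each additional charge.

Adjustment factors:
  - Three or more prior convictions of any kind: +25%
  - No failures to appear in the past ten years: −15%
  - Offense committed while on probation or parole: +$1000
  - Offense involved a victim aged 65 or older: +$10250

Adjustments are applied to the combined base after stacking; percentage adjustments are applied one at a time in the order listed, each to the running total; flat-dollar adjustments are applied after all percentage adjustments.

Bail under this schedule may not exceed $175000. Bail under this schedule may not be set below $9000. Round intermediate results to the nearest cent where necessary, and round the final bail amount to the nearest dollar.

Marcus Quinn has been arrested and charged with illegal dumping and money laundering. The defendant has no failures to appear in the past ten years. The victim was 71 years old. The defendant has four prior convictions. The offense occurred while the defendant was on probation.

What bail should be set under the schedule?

$151500

Base amounts from the schedule: illegal dumping $7000; money laundering $122000.
Stacking rule: highest base plus $10000 per additional charge. Highest is money laundering at $122000; 1 additional charge → +$10000. Combined base = $132000.
Three or more prior convictions of any kind (+25%): $132000 × 1.25 = $165000.
No failures to appear in the past ten years (−15%): $165000 × 0.85 = $140250.
Offense committed while on probation or parole (+$1000 flat): $140250 + $1000 = $141250.
Offense involved a victim aged 65 or older (+$10250 flat): $141250 + $10250 = $151500.
$151500 is within the $175000 maximum.
$151500 is at or above the $9000 minimum.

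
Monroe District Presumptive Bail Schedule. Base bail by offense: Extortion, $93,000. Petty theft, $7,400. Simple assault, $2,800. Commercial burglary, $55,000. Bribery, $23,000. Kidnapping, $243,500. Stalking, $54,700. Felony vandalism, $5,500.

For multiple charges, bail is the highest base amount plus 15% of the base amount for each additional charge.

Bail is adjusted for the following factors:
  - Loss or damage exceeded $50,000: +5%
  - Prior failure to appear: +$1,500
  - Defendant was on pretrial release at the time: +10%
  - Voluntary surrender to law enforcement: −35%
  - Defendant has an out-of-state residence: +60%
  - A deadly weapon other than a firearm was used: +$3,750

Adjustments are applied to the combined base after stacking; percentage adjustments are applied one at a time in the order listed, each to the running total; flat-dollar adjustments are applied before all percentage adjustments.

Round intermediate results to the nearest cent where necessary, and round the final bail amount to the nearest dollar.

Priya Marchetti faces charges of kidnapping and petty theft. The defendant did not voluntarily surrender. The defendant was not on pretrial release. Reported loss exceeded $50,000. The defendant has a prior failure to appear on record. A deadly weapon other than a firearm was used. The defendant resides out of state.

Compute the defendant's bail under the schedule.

Base amounts from the schedule: kidnapping $243,500; petty theft $7,400.
Stacking rule: highest base plus 15% of each additional charge. Highest is kidnapping at $243,500. Additional: $7,400 × 15% = $1,110. Combined base = $243,500 + $1,110 = $244,610.
Prior failure to appear (+$1,500 flat): $244,610 + $1,500 = $246,110.
A deadly weapon other than a firearm was used (+$3,750 flat): $246,110 + $3,750 = $249,860.
Loss or damage exceeded $50,000 (+5%): $249,860 × 1.05 = $262,353.
Defendant has an out-of-state residence (+60%): $262,353 × 1.6 = $419,764.80.
Rounded to the nearest dollar: $419,765.

$419,765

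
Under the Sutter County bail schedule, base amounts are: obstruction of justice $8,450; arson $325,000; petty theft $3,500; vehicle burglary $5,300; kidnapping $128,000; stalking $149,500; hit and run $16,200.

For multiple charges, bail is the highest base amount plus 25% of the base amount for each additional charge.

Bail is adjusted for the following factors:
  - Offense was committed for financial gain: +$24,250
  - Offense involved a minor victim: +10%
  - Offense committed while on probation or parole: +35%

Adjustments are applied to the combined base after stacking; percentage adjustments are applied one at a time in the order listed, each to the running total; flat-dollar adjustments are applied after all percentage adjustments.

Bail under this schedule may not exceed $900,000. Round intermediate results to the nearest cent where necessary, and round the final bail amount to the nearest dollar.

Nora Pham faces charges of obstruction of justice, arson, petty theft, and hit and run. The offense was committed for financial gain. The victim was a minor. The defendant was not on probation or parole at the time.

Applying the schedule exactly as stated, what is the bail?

Base amounts from the schedule: obstruction of justice $8,450; arson $325,000; petty theft $3,500; hit and run $16,200.
Stacking rule: highest base plus 25% of each additional charge. Highest is arson at $325,000. Additional: $8,450 × 25% = $2,112.50; $3,500 × 25% = $875; $16,200 × 25% = $4,050. Combined base = $325,000 + $7,037.50 = $332,037.50.
Offense involved a minor victim (+10%): $332,037.50 × 1.1 = $365,241.25.
Offense was committed for financial gain (+$24,250 flat): $365,241.25 + $24,250 = $389,491.25.
$389,491.25 is within the $900,000 maximum.
Rounded to the nearest dollar: $389,491.

$389,491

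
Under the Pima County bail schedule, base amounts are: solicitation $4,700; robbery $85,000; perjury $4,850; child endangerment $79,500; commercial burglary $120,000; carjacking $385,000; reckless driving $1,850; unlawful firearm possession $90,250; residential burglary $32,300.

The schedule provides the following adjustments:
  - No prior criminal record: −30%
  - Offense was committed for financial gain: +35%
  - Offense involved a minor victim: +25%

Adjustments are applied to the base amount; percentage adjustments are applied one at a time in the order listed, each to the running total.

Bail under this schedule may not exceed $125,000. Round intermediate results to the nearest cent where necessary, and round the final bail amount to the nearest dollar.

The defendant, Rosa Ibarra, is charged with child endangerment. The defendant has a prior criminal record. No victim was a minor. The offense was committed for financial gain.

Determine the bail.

Base amounts from the schedule: child endangerment $79,500.
Single charge. Combined base = $79,500.
Offense was committed for financial gain (+35%): $79,500 × 1.35 = $107,325.
$107,325 is within the $125,000 maximum.

$107,325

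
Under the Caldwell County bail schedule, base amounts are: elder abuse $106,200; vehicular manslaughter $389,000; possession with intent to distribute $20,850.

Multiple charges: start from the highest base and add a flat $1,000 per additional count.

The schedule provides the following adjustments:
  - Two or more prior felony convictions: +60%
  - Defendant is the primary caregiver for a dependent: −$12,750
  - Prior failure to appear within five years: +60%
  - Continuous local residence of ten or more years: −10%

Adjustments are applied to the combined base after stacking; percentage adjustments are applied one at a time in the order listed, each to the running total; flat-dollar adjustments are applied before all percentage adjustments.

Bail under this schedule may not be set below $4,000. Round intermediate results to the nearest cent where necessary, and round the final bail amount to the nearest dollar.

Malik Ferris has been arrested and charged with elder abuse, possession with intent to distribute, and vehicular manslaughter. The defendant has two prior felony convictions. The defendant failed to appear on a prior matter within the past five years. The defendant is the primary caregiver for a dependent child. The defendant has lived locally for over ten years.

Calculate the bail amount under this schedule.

Base amounts from the schedule: elder abuse $106,200; possession with intent to distribute $20,850; vehicular manslaughter $389,000.
Stacking rule: highest base plus $1,000 per additional charge. Highest is vehicular manslaughter at $389,000; 2 additional charges → +$2,000. Combined base = $391,000.
Defendant is the primary caregiver for a dependent (−$12,750 flat): $391,000 − $12,750 = $378,250.
Two or more prior felony convictions (+60%): $378,250 × 1.6 = $605,200.
Prior failure to appear within five years (+60%): $605,200 × 1.6 = $968,320.
Continuous local residence of ten or more years (−10%): $968,320 × 0.9 = $871,488.
$871,488 is at or above the $4,000 minimum.

$871,488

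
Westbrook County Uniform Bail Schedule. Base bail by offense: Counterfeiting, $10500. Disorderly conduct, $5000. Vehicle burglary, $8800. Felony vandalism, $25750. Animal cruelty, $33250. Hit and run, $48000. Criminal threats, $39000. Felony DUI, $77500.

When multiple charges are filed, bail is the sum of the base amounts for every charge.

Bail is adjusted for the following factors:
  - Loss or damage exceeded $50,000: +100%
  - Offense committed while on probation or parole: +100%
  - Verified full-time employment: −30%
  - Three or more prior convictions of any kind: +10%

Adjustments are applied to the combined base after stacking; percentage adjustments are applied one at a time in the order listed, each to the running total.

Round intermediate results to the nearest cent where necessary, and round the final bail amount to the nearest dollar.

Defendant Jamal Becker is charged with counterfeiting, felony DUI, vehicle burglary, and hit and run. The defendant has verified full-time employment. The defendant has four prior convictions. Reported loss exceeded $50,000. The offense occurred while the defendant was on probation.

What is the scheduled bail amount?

$445984

Base amounts from the schedule: counterfeiting $10500; felony DUI $77500; vehicle burglary $8800; hit and run $48000.
Stacking rule: sum of all bases. $10500 + $77500 + $8800 + $48000 = $144800.
Loss or damage exceeded $50,000 (+100%): $144800 × 2 = $289600.
Offense committed while on probation or parole (+100%): $289600 × 2 = $579200.
Verified full-time employment (−30%): $579200 × 0.7 = $405440.
Three or more prior convictions of any kind (+10%): $405440 × 1.1 = $445984.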